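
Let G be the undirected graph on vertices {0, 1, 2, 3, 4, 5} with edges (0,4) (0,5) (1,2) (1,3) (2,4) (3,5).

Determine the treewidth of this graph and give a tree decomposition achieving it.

Treewidth 2.
One optimal decomposition is:
Bags: B1 = {1, 2, 3}  B2 = {2, 3, 5}  B3 = {0, 2, 5}  B4 = {0, 2, 4}
Tree: B1–B2, B2–B3, B3–B4

The largest bag has 3 vertices, giving width 2; this decomposition certifies tw(G) ≤ 2. For the lower bound, G contains the cycle 2–1–3–5–0–4–2, so G is not a forest; only forests have treewidth ≤ 1, hence tw(G) ≥ 2. The upper and lower bounds meet at 2, so that is the treewidth.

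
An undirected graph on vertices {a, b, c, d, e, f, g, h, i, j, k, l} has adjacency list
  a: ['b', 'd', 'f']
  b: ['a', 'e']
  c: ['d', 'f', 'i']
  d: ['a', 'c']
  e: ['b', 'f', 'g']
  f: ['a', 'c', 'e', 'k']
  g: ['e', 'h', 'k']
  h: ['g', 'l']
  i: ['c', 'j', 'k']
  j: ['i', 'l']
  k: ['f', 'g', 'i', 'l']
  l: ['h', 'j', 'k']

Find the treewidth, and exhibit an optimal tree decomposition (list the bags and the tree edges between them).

Treewidth 3.
One optimal decomposition is:
Bags: B1 = {h, i, j, l}  B2 = {h, i, k, l}  B3 = {g, h, i, k}  B4 = {c, g, i, k}  B5 = {c, f, g, k}  B6 = {c, e, f, g}  B7 = {c, d, e, f}  B8 = {a, d, e, f}  B9 = {a, b, d, e}
Tree: B1–B2, B2–B3, B3–B4, B4–B5, B5–B6, B6–B7, B7–B8, B8–B9

Every bag has size at most 4, so the width is 4 − 1 = 3 and tw(G) ≤ 3. For the lower bound: the 4 vertex sets {h,j,l}, {i}, {k}, {c,e,f,g} are disjoint, each induces a connected subgraph, and every pair is joined by at least one edge of G. Contracting each set to a single vertex therefore yields K_{4} as a minor, and since treewidth is minor-monotone, tw(G) ≥ tw(K_{4}) = 3. Hence tw(G) = 3 exactly.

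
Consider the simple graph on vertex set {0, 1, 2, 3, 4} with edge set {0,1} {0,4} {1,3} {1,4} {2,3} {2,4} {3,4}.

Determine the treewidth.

2

A width-2 tree decomposition is:
Bags: B1 = {2, 3, 4}  B2 = {1, 3, 4}  B3 = {0, 1, 4}
Tree: B1–B2, B2–B3
Each bag holds 3 vertices, so the decomposition has width 2, which upper-bounds the treewidth. Conversely, {0, 1, 4} is a clique of size 3, and the vertices of any clique must share a bag in every tree decomposition; so some bag has ≥ 3 vertices and tw(G) ≥ 2. The upper and lower bounds meet at 2, so that is the treewidth.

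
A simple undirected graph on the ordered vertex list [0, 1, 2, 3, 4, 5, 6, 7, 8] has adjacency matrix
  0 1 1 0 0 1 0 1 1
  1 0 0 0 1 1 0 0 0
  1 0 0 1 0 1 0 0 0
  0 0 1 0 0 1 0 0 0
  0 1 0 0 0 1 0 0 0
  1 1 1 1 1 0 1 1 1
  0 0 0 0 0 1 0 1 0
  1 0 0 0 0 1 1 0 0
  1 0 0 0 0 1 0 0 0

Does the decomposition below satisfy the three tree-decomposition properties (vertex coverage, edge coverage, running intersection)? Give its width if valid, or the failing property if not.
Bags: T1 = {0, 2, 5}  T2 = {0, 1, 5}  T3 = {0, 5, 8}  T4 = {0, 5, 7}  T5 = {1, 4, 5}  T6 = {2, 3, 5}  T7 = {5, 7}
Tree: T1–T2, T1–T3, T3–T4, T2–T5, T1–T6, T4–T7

No — vertex 6 appears in no bag.

A tree decomposition must satisfy three properties: every vertex lies in some bag; for every edge, both endpoints lie together in some bag; and for every vertex, the bags containing it form a connected subtree. Here vertex 6 appears in no bag, so the decomposition is invalid.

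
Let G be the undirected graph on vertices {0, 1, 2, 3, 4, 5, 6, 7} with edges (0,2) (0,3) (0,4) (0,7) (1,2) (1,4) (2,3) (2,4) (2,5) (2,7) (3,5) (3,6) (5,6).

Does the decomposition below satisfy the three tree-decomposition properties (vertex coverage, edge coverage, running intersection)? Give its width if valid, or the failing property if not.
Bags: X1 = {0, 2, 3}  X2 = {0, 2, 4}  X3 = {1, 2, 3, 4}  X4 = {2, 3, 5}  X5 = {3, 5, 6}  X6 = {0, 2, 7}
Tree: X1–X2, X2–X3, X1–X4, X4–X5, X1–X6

No — bags containing vertex 3 are not connected in the tree.

A tree decomposition must satisfy three properties: every vertex lies in some bag; for every edge, both endpoints lie together in some bag; and for every vertex, the bags containing it form a connected subtree. Here bags containing vertex 3 are not connected in the tree, so the decomposition is invalid.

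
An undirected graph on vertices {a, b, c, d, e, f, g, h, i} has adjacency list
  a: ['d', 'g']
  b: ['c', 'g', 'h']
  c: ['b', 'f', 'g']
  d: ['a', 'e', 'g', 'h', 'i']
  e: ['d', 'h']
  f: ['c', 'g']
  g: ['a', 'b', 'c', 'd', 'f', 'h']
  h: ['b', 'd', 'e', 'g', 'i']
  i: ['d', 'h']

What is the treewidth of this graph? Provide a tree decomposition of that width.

The largest bag has 3 vertices, giving width 2; this decomposition certifies tw(G) ≤ 2. On the other hand G contains the 3-clique {d, g, h}. A clique must lie in a single bag of any decomposition, so no decomposition can have width below 2. Therefore the treewidth is 2.

Treewidth 2.
One such decomposition:
Bags: B1 = {d, e, h}  B2 = {d, h, i}  B3 = {d, g, h}  B4 = {b, g, h}  B5 = {a, d, g}  B6 = {b, c, g}  B7 = {c, f, g}
Tree: B1–B2, B2–B3, B3–B4, B3–B5, B4–B6, B6–B7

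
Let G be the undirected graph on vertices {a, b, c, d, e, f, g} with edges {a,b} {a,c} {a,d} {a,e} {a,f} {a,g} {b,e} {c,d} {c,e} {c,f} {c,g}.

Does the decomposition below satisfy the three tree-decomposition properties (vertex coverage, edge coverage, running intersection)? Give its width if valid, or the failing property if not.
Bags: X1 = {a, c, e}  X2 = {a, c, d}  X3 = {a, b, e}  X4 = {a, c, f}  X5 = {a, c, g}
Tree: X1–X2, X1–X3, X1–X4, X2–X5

Yes; width 2.

Every vertex of G appears in some bag (union = {a, b, c, d, e, f, g}); every edge is covered by a bag; and for each vertex v the set of bags containing v is connected in the bag tree. The decomposition is therefore valid. The largest bag has 3 vertices, so the width is 2.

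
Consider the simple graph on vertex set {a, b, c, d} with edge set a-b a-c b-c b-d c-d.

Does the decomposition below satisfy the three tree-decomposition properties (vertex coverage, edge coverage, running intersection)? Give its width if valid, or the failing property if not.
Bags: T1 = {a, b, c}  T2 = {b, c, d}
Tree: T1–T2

Yes; width 2.

Checking the three conditions: (i) the bags cover all of {a, b, c, d}; (ii) for each edge, some bag contains both endpoints; (iii) the bags containing any fixed vertex form a subtree. All hold, so the decomposition is valid with width 3 − 1 = 2.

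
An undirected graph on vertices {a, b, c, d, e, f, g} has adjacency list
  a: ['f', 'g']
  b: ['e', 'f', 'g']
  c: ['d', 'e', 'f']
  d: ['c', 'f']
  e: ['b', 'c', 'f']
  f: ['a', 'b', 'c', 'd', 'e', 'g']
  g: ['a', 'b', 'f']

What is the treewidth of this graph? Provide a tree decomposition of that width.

Every bag has size at most 3, so the width is 3 − 1 = 2 and tw(G) ≤ 2. For the lower bound, the 3 vertices {c, d, f} are pairwise adjacent, and any tree decomposition puts a clique entirely inside one bag — forcing width ≥ 2. The upper and lower bounds meet at 2, so that is the treewidth.

Treewidth 2.
Bags: B1 = {b, f, g}  B2 = {a, f, g}  B3 = {b, e, f}  B4 = {c, e, f}  B5 = {c, d, f}
Tree: B1–B2, B1–B3, B3–B4, B4–B5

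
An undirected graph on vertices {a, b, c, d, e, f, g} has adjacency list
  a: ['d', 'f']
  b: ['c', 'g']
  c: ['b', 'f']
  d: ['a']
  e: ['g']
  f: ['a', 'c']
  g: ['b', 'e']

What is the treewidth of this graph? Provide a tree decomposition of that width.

Treewidth 1.
One such decomposition:
Bags: B1 = {a, d}  B2 = {a, f}  B3 = {c, f}  B4 = {b, c}  B5 = {b, g}  B6 = {e, g}
Tree: B1–B2, B2–B3, B3–B4, B4–B5, B5–B6

Each bag holds 2 vertices, so the decomposition has width 1, which upper-bounds the treewidth. Since G has at least one edge (e.g. d–a), it is not an edgeless graph, so tw(G) ≥ 1. Therefore the treewidth is 1.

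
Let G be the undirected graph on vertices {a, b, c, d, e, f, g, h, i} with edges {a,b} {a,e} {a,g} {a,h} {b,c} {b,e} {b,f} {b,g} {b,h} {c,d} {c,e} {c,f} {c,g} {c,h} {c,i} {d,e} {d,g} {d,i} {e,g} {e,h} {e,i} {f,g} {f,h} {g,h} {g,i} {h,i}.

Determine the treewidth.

4

A width-4 tree decomposition is:
Bags: B1 = {b, c, e, g, h}  B2 = {b, c, f, g, h}  B3 = {c, e, g, h, i}  B4 = {a, b, e, g, h}  B5 = {c, d, e, g, i}
Tree: B1–B2, B1–B3, B1–B4, B3–B5
Each bag holds 5 vertices, so the decomposition has width 4, which upper-bounds the treewidth. For the lower bound, the 5 vertices {c, d, e, g, i} are pairwise adjacent, and any tree decomposition puts a clique entirely inside one bag — forcing width ≥ 4. Hence tw(G) = 4 exactly.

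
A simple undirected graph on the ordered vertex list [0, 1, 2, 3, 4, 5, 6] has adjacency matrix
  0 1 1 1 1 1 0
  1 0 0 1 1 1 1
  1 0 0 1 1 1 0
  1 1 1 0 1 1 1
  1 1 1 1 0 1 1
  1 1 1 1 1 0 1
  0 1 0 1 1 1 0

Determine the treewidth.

4

A width-4 tree decomposition is:
Bags: B1 = {0, 1, 3, 4, 5}  B2 = {0, 2, 3, 4, 5}  B3 = {1, 3, 4, 5, 6}
Tree: B1–B2, B1–B3
Every bag has size at most 5, so the width is 5 − 1 = 4 and tw(G) ≤ 4. Conversely, {0, 1, 3, 4, 5} is a clique of size 5, and the vertices of any clique must share a bag in every tree decomposition; so some bag has ≥ 5 vertices and tw(G) ≥ 4. Combining the bounds, tw(G) = 4.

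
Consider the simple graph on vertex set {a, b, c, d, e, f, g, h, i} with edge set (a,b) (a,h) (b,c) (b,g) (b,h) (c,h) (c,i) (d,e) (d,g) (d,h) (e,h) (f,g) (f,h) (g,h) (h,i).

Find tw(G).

2

A width-2 tree decomposition is:
Bags: B1 = {d, g, h}  B2 = {b, g, h}  B3 = {b, c, h}  B4 = {a, b, h}  B5 = {d, e, h}  B6 = {f, g, h}  B7 = {c, h, i}
Tree: B1–B2, B2–B3, B2–B4, B1–B5, B2–B6, B3–B7
The largest bag has 3 vertices, giving width 2; this decomposition certifies tw(G) ≤ 2. Conversely, {d, g, h} is a clique of size 3, and the vertices of any clique must share a bag in every tree decomposition; so some bag has ≥ 3 vertices and tw(G) ≥ 2. Combining the bounds, tw(G) = 2.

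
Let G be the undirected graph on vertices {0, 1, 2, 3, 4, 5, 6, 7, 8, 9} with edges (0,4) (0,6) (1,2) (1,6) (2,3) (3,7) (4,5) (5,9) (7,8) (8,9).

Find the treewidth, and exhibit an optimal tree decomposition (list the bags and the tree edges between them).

Treewidth 2.
One optimal decomposition is:
Bags: B1 = {1, 2, 3}  B2 = {1, 3, 6}  B3 = {0, 3, 6}  B4 = {0, 3, 4}  B5 = {3, 4, 5}  B6 = {3, 5, 9}  B7 = {3, 8, 9}  B8 = {3, 7, 8}
Tree: B1–B2, B2–B3, B3–B4, B4–B5, B5–B6, B6–B7, B7–B8

The largest bag has 3 vertices, giving width 2; this decomposition certifies tw(G) ≤ 2. Since 3–2–1–6–0–4–5–9–8–7–3 is a cycle in G, G is not acyclic. Forests are exactly the graphs of treewidth ≤ 1, so tw(G) ≥ 2. Hence tw(G) = 2 exactly.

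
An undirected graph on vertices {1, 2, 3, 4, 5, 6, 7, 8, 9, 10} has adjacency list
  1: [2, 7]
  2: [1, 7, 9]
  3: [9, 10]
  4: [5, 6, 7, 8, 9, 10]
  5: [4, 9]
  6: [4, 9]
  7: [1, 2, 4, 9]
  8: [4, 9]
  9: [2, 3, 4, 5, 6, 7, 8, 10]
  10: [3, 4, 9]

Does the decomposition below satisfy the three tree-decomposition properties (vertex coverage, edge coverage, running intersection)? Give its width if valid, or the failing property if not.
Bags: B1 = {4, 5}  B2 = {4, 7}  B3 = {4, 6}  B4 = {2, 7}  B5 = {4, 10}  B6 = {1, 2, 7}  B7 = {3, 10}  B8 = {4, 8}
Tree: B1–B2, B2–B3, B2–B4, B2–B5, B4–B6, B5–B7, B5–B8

A tree decomposition must satisfy three properties: every vertex lies in some bag; for every edge, both endpoints lie together in some bag; and for every vertex, the bags containing it form a connected subtree. Here vertex 9 appears in no bag, so the decomposition is invalid.

No — vertex 9 appears in no bag.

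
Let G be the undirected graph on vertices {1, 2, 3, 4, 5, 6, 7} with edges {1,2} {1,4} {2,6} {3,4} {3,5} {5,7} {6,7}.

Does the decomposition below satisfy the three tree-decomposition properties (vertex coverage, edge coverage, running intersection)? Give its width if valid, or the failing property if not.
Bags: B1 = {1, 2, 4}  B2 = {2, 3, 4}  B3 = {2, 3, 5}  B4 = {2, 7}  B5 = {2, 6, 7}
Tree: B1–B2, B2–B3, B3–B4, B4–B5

No — edge (5,7) lies in no bag.

A tree decomposition must satisfy three properties: every vertex lies in some bag; for every edge, both endpoints lie together in some bag; and for every vertex, the bags containing it form a connected subtree. Here edge (5,7) lies in no bag, so the decomposition is invalid.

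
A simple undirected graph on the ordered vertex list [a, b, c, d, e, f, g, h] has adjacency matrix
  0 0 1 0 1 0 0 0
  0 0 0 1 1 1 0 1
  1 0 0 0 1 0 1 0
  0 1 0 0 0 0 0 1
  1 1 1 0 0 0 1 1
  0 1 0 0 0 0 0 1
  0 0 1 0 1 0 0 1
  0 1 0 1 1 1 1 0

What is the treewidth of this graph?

2

A width-2 tree decomposition is:
Bags: B1 = {c, e, g}  B2 = {e, g, h}  B3 = {b, e, h}  B4 = {a, c, e}  B5 = {b, f, h}  B6 = {b, d, h}
Tree: B1–B2, B2–B3, B1–B4, B3–B5, B5–B6
Every bag has size at most 3, so the width is 3 − 1 = 2 and tw(G) ≤ 2. For the lower bound, the 3 vertices {e, g, h} are pairwise adjacent, and any tree decomposition puts a clique entirely inside one bag — forcing width ≥ 2. Hence tw(G) = 2 exactly.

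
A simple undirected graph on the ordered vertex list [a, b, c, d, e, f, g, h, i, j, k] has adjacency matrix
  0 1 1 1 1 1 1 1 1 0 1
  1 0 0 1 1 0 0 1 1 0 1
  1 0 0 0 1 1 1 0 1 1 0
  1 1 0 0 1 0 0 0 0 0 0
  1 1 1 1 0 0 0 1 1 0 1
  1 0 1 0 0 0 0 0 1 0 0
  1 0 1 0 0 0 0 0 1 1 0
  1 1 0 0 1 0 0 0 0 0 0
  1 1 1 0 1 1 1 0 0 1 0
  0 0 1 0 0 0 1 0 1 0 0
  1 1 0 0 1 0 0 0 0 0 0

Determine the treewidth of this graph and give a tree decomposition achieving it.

Each bag holds 4 vertices, so the decomposition has width 3, which upper-bounds the treewidth. Conversely, {c, g, i, j} is a clique of size 4, and the vertices of any clique must share a bag in every tree decomposition; so some bag has ≥ 4 vertices and tw(G) ≥ 3. The upper and lower bounds meet at 3, so that is the treewidth.

Treewidth 3.
One such decomposition:
Bags: B1 = {a, c, f, i}  B2 = {a, c, e, i}  B3 = {a, b, e, i}  B4 = {a, b, e, h}  B5 = {a, c, g, i}  B6 = {a, b, e, k}  B7 = {a, b, d, e}  B8 = {c, g, i, j}
Tree: B1–B2, B2–B3, B3–B4, B2–B5, B3–B6, B4–B7, B5–B8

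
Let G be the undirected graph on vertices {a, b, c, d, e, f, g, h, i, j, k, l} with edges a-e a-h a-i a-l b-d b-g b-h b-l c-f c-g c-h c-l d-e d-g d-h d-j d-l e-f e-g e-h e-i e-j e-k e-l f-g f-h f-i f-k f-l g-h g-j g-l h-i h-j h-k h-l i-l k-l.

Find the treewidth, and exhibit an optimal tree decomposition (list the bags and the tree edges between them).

Every bag has size at most 5, so the width is 5 − 1 = 4 and tw(G) ≤ 4. On the other hand G contains the 5-clique {d, e, g, h, j}. A clique must lie in a single bag of any decomposition, so no decomposition can have width below 4. The upper and lower bounds meet at 4, so that is the treewidth.

Treewidth 4.
One such decomposition:
Bags: B1 = {e, f, g, h, l}  B2 = {e, f, h, i, l}  B3 = {c, f, g, h, l}  B4 = {d, e, g, h, l}  B5 = {b, d, g, h, l}  B6 = {e, f, h, k, l}  B7 = {a, e, h, i, l}  B8 = {d, e, g, h, j}
Tree: B1–B2, B1–B3, B1–B4, B4–B5, B1–B6, B2–B7, B4–B8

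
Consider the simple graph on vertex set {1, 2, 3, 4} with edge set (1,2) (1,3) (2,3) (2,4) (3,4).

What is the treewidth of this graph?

2

A width-2 tree decomposition is:
Bags: B1 = {1, 2, 3}  B2 = {2, 3, 4}
Tree: B1–B2
Every bag has size at most 3, so the width is 3 − 1 = 2 and tw(G) ≤ 2. For the lower bound, the 3 vertices {1, 2, 3} are pairwise adjacent, and any tree decomposition puts a clique entirely inside one bag — forcing width ≥ 2. Hence tw(G) = 2 exactly.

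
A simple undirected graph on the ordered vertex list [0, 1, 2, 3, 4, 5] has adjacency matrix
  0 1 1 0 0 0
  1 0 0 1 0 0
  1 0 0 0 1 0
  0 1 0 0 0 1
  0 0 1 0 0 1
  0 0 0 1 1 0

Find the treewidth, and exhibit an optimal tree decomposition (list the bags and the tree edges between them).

Treewidth 2.
Bags: B1 = {2, 4, 5}  B2 = {2, 3, 5}  B3 = {1, 2, 3}  B4 = {0, 1, 2}
Tree: B1–B2, B2–B3, B3–B4

The largest bag has 3 vertices, giving width 2; this decomposition certifies tw(G) ≤ 2. Since 2–4–5–3–1–0–2 is a cycle in G, G is not acyclic. Forests are exactly the graphs of treewidth ≤ 1, so tw(G) ≥ 2. Combining the bounds, tw(G) = 2.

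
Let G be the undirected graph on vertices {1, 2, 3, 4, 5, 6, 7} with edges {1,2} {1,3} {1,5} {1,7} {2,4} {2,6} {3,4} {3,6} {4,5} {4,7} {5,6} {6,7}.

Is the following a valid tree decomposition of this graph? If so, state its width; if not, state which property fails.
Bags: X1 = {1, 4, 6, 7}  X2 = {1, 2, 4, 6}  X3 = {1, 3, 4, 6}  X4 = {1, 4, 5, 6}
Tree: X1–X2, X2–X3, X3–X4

Yes; width 3.

Checking the three conditions: (i) the bags cover all of {1, 2, 3, 4, 5, 6, 7}; (ii) for each edge, some bag contains both endpoints; (iii) the bags containing any fixed vertex form a subtree. All hold, so the decomposition is valid with width 4 − 1 = 3.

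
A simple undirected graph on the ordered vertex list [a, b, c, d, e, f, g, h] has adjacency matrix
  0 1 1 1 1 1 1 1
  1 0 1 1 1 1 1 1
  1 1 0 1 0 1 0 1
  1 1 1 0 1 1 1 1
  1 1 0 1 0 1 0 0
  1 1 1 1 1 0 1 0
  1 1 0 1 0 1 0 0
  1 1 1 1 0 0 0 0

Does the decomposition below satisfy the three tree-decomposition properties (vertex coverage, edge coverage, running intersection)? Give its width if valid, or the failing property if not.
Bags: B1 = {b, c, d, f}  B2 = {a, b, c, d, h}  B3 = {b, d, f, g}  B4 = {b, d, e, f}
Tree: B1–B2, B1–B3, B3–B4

No — edge (a,f) lies in no bag.

A tree decomposition must satisfy three properties: every vertex lies in some bag; for every edge, both endpoints lie together in some bag; and for every vertex, the bags containing it form a connected subtree. Here edge (a,f) lies in no bag, so the decomposition is invalid.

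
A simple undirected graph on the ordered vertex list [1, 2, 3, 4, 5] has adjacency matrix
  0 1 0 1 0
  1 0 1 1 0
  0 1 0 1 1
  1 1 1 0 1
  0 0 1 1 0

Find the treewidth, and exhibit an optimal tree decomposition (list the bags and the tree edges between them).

Treewidth 2.
One such decomposition:
Bags: B1 = {3, 4, 5}  B2 = {2, 3, 4}  B3 = {1, 2, 4}
Tree: B1–B2, B2–B3

Every bag has size at most 3, so the width is 3 − 1 = 2 and tw(G) ≤ 2. For the lower bound, the 3 vertices {1, 2, 4} are pairwise adjacent, and any tree decomposition puts a clique entirely inside one bag — forcing width ≥ 2. Therefore the treewidth is 2.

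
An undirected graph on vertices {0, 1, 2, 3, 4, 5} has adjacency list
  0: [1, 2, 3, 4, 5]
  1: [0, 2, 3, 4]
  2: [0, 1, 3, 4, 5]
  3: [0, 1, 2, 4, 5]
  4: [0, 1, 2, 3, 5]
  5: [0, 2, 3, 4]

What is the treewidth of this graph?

A width-4 tree decomposition is:
Bags: B1 = {0, 1, 2, 3, 4}  B2 = {0, 2, 3, 4, 5}
Tree: B1–B2
Every bag has size at most 5, so the width is 5 − 1 = 4 and tw(G) ≤ 4. On the other hand G contains the 5-clique {0, 1, 2, 3, 4}. A clique must lie in a single bag of any decomposition, so no decomposition can have width below 4. Hence tw(G) = 4 exactly.

4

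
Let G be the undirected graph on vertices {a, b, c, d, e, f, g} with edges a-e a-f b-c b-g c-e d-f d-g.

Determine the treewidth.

2

A width-2 tree decomposition is:
Bags: B1 = {d, f, g}  B2 = {a, f, g}  B3 = {a, e, g}  B4 = {c, e, g}  B5 = {b, c, g}
Tree: B1–B2, B2–B3, B3–B4, B4–B5
Every bag has size at most 3, so the width is 3 − 1 = 2 and tw(G) ≤ 2. Since g–d–f–a–e–c–b–g is a cycle in G, G is not acyclic. Forests are exactly the graphs of treewidth ≤ 1, so tw(G) ≥ 2. Combining the bounds, tw(G) = 2.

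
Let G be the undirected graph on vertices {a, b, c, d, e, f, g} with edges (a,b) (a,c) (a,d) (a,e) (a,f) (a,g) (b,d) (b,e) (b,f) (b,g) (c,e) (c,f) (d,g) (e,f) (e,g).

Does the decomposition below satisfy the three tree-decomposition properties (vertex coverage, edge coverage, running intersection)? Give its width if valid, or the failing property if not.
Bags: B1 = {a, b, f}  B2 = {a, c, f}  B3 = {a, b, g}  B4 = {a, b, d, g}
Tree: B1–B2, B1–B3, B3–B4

A tree decomposition must satisfy three properties: every vertex lies in some bag; for every edge, both endpoints lie together in some bag; and for every vertex, the bags containing it form a connected subtree. Here vertex e appears in no bag, so the decomposition is invalid.

No — vertex e appears in no bag.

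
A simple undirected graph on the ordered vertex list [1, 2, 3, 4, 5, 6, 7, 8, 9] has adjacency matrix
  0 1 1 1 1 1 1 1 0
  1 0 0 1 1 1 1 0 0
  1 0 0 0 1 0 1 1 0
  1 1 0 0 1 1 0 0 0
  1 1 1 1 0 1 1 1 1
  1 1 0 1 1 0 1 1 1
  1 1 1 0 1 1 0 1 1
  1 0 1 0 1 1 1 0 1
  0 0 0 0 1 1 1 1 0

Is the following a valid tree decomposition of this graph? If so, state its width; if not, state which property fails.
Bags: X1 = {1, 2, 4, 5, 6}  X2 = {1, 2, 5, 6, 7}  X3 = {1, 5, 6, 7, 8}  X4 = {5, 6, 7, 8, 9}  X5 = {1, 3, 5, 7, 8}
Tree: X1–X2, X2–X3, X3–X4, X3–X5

Checking the three conditions: (i) the bags cover all of {1, 2, 3, 4, 5, 6, 7, 8, 9}; (ii) for each edge, some bag contains both endpoints; (iii) the bags containing any fixed vertex form a subtree. All hold, so the decomposition is valid with width 5 − 1 = 4.

Yes; width 4.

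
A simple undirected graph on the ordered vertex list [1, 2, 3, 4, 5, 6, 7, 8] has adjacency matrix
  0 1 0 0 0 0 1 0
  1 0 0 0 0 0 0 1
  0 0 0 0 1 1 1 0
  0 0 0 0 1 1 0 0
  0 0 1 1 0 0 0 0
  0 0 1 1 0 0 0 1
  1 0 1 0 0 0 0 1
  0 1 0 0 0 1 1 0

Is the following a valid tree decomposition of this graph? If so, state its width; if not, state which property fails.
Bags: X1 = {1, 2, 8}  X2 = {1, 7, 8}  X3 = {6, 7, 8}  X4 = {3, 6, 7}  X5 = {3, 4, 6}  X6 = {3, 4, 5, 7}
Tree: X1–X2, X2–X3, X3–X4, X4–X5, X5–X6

No — bags containing vertex 7 are not connected in the tree.

A tree decomposition must satisfy three properties: every vertex lies in some bag; for every edge, both endpoints lie together in some bag; and for every vertex, the bags containing it form a connected subtree. Here bags containing vertex 7 are not connected in the tree, so the decomposition is invalid.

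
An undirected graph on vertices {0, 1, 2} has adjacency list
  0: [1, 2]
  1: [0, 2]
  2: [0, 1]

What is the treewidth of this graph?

A width-2 tree decomposition is:
Bags: B1 = {0, 1, 2}
Tree: (single bag)
A single bag containing all 3 vertices is trivially a valid decomposition of width 2. Conversely, {0, 1, 2} is a clique of size 3, and the vertices of any clique must share a bag in every tree decomposition; so some bag has ≥ 3 vertices and tw(G) ≥ 2. Combining the bounds, tw(G) = 2.

2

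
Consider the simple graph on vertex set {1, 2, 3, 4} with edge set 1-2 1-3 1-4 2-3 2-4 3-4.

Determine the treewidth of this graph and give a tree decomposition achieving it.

With just one bag of size 4, the width is 4 − 1 = 3, so tw(G) ≤ 3. For the lower bound, the 4 vertices {1, 2, 3, 4} are pairwise adjacent, and any tree decomposition puts a clique entirely inside one bag — forcing width ≥ 3. Combining the bounds, tw(G) = 3.

Treewidth 3.
One optimal decomposition is:
Bags: B1 = {1, 2, 3, 4}
Tree: (single bag)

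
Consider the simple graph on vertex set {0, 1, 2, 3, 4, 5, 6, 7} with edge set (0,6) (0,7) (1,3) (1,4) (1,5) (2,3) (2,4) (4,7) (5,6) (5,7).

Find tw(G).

2

A width-2 tree decomposition is:
Bags: B1 = {2, 3, 4}  B2 = {1, 3, 4}  B3 = {1, 4, 7}  B4 = {1, 5, 7}  B5 = {0, 5, 7}  B6 = {0, 5, 6}
Tree: B1–B2, B2–B3, B3–B4, B4–B5, B5–B6
Every bag has size at most 3, so the width is 3 − 1 = 2 and tw(G) ≤ 2. The edges 2–3–1–4–2 form a cycle, so G is not a tree and its treewidth is at least 2. The upper and lower bounds meet at 2, so that is the treewidth.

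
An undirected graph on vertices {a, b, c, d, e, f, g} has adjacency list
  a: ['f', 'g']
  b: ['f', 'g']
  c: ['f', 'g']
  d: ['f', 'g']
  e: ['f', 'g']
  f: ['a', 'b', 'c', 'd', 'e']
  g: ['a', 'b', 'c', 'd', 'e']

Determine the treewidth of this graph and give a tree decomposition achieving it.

Treewidth 2.
One optimal decomposition is:
Bags: B1 = {a, f, g}  B2 = {e, f, g}  B3 = {b, f, g}  B4 = {c, f, g}  B5 = {d, f, g}
Tree: B1–B2, B2–B3, B3–B4, B4–B5

The largest bag has 3 vertices, giving width 2; this decomposition certifies tw(G) ≤ 2. For the lower bound, G contains the cycle g–a–f–e–g, so G is not a forest; only forests have treewidth ≤ 1, hence tw(G) ≥ 2. Therefore the treewidth is 2.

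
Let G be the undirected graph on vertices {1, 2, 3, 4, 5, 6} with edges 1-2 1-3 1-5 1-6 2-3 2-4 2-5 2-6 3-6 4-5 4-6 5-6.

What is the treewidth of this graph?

A width-3 tree decomposition is:
Bags: B1 = {1, 2, 5, 6}  B2 = {2, 4, 5, 6}  B3 = {1, 2, 3, 6}
Tree: B1–B2, B1–B3
Each bag holds 4 vertices, so the decomposition has width 3, which upper-bounds the treewidth. On the other hand G contains the 4-clique {1, 2, 3, 6}. A clique must lie in a single bag of any decomposition, so no decomposition can have width below 3. The upper and lower bounds meet at 3, so that is the treewidth.

3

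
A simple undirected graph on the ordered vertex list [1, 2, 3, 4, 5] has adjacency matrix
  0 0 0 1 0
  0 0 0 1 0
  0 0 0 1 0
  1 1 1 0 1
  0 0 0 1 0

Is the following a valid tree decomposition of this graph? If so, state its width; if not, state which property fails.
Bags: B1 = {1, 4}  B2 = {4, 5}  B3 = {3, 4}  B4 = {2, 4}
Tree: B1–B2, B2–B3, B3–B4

Checking the three conditions: (i) the bags cover all of {1, 2, 3, 4, 5}; (ii) for each edge, some bag contains both endpoints; (iii) the bags containing any fixed vertex form a subtree. All hold, so the decomposition is valid with width 2 − 1 = 1.

Yes; width 1.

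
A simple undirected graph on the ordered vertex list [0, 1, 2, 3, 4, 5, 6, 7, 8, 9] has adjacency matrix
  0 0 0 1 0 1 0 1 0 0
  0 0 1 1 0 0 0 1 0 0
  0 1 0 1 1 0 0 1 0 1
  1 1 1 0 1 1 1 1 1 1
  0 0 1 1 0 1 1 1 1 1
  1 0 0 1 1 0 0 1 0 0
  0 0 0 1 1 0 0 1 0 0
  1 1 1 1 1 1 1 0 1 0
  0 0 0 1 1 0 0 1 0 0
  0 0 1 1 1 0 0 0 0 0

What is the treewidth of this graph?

3

A width-3 tree decomposition is:
Bags: B1 = {2, 3, 4, 7}  B2 = {3, 4, 6, 7}  B3 = {3, 4, 5, 7}  B4 = {2, 3, 4, 9}  B5 = {1, 2, 3, 7}  B6 = {3, 4, 7, 8}  B7 = {0, 3, 5, 7}
Tree: B1–B2, B1–B3, B1–B4, B1–B5, B1–B6, B3–B7
The largest bag has 4 vertices, giving width 3; this decomposition certifies tw(G) ≤ 3. On the other hand G contains the 4-clique {2, 3, 4, 9}. A clique must lie in a single bag of any decomposition, so no decomposition can have width below 3. The upper and lower bounds meet at 3, so that is the treewidth.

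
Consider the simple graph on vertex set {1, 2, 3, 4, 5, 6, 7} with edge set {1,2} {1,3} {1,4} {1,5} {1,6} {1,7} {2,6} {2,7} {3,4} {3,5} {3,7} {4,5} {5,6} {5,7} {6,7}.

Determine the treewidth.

3

A width-3 tree decomposition is:
Bags: B1 = {1, 3, 5, 7}  B2 = {1, 3, 4, 5}  B3 = {1, 5, 6, 7}  B4 = {1, 2, 6, 7}
Tree: B1–B2, B1–B3, B3–B4
Each bag holds 4 vertices, so the decomposition has width 3, which upper-bounds the treewidth. On the other hand G contains the 4-clique {1, 2, 6, 7}. A clique must lie in a single bag of any decomposition, so no decomposition can have width below 3. Hence tw(G) = 3 exactly.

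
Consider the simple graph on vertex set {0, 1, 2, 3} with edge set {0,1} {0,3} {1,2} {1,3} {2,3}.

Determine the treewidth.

2

A width-2 tree decomposition is:
Bags: B1 = {1, 2, 3}  B2 = {0, 1, 3}
Tree: B1–B2
The largest bag has 3 vertices, giving width 2; this decomposition certifies tw(G) ≤ 2. Conversely, {0, 1, 3} is a clique of size 3, and the vertices of any clique must share a bag in every tree decomposition; so some bag has ≥ 3 vertices and tw(G) ≥ 2. Therefore the treewidth is 2.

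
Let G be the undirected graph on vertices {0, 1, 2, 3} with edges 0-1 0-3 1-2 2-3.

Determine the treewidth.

A width-2 tree decomposition is:
Bags: B1 = {0, 1, 2}  B2 = {0, 2, 3}
Tree: B1–B2
Each bag holds 3 vertices, so the decomposition has width 2, which upper-bounds the treewidth. Since 0–1–2–3–0 is a cycle in G, G is not acyclic. Forests are exactly the graphs of treewidth ≤ 1, so tw(G) ≥ 2. Hence tw(G) = 2 exactly.

2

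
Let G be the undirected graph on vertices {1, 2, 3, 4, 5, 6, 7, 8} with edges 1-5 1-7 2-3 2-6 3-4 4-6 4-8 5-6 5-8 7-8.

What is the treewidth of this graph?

A width-2 tree decomposition is:
Bags: B1 = {1, 7, 8}  B2 = {1, 5, 8}  B3 = {4, 5, 8}  B4 = {4, 5, 6}  B5 = {3, 4, 6}  B6 = {2, 3, 6}
Tree: B1–B2, B2–B3, B3–B4, B4–B5, B5–B6
Each bag holds 3 vertices, so the decomposition has width 2, which upper-bounds the treewidth. For the lower bound, G contains the cycle 7–1–5–8–7, so G is not a forest; only forests have treewidth ≤ 1, hence tw(G) ≥ 2. Combining the bounds, tw(G) = 2.

2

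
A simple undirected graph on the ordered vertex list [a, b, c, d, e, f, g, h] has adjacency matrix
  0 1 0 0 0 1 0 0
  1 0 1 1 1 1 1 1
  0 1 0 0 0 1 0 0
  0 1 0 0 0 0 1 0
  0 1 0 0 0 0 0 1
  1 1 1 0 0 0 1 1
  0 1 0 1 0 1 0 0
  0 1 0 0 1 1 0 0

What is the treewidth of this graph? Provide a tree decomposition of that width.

Treewidth 2.
One such decomposition:
Bags: B1 = {b, f, h}  B2 = {b, e, h}  B3 = {a, b, f}  B4 = {b, f, g}  B5 = {b, d, g}  B6 = {b, c, f}
Tree: B1–B2, B1–B3, B3–B4, B4–B5, B4–B6

Every bag has size at most 3, so the width is 3 − 1 = 2 and tw(G) ≤ 2. Conversely, {b, d, g} is a clique of size 3, and the vertices of any clique must share a bag in every tree decomposition; so some bag has ≥ 3 vertices and tw(G) ≥ 2. The upper and lower bounds meet at 2, so that is the treewidth.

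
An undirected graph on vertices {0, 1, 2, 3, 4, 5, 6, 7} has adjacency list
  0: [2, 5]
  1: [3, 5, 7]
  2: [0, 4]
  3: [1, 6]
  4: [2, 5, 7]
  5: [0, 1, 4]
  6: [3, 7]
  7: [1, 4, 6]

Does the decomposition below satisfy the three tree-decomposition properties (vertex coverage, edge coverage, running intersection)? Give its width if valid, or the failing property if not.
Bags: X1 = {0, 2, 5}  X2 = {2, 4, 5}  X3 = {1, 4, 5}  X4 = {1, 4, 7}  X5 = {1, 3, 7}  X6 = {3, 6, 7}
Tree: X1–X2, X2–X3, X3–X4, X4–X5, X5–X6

Vertex coverage: the bags together contain {0, 1, 2, 3, 4, 5, 6, 7}, the full vertex set. Edge coverage: each edge of G has both endpoints in at least one bag. Running intersection: for every vertex, the bags containing it form a connected subtree. All three properties hold, so this is a valid tree decomposition of width max|bag| − 1 = 2, and hence tw(G) ≤ 2.

Yes; width 2.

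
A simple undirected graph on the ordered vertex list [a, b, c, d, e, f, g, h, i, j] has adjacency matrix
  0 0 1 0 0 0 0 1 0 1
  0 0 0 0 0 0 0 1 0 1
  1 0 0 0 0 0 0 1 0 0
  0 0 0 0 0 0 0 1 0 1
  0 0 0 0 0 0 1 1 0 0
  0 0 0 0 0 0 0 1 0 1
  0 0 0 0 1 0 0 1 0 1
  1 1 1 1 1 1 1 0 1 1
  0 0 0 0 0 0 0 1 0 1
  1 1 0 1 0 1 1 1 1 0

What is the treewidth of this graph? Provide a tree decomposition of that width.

The largest bag has 3 vertices, giving width 2; this decomposition certifies tw(G) ≤ 2. For the lower bound, the 3 vertices {d, h, j} are pairwise adjacent, and any tree decomposition puts a clique entirely inside one bag — forcing width ≥ 2. The upper and lower bounds meet at 2, so that is the treewidth.

Treewidth 2.
One such decomposition:
Bags: B1 = {g, h, j}  B2 = {d, h, j}  B3 = {b, h, j}  B4 = {e, g, h}  B5 = {a, h, j}  B6 = {h, i, j}  B7 = {f, h, j}  B8 = {a, c, h}
Tree: B1–B2, B1–B3, B1–B4, B2–B5, B1–B6, B2–B7, B5–B8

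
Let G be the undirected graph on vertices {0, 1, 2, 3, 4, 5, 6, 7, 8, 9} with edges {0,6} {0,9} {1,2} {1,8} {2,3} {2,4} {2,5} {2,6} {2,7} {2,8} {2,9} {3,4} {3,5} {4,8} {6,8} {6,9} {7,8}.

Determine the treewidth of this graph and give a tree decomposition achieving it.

Treewidth 2.
One such decomposition:
Bags: B1 = {2, 4, 8}  B2 = {1, 2, 8}  B3 = {2, 6, 8}  B4 = {2, 6, 9}  B5 = {0, 6, 9}  B6 = {2, 7, 8}  B7 = {2, 3, 4}  B8 = {2, 3, 5}
Tree: B1–B2, B2–B3, B3–B4, B4–B5, B2–B6, B1–B7, B7–B8

Each bag holds 3 vertices, so the decomposition has width 2, which upper-bounds the treewidth. For the lower bound, the 3 vertices {0, 6, 9} are pairwise adjacent, and any tree decomposition puts a clique entirely inside one bag — forcing width ≥ 2. Hence tw(G) = 2 exactly.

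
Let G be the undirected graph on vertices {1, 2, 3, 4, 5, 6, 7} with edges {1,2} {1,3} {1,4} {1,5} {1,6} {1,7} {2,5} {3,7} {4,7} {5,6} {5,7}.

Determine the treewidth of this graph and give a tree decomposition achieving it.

Each bag holds 3 vertices, so the decomposition has width 2, which upper-bounds the treewidth. For the lower bound, the 3 vertices {1, 3, 7} are pairwise adjacent, and any tree decomposition puts a clique entirely inside one bag — forcing width ≥ 2. Therefore the treewidth is 2.

Treewidth 2.
Bags: B1 = {1, 5, 6}  B2 = {1, 5, 7}  B3 = {1, 3, 7}  B4 = {1, 2, 5}  B5 = {1, 4, 7}
Tree: B1–B2, B2–B3, B1–B4, B2–B5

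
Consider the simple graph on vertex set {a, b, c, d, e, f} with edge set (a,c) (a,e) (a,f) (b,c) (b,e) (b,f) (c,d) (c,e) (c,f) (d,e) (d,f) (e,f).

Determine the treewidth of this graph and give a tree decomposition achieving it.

Every bag has size at most 4, so the width is 4 − 1 = 3 and tw(G) ≤ 3. On the other hand G contains the 4-clique {c, d, e, f}. A clique must lie in a single bag of any decomposition, so no decomposition can have width below 3. Combining the bounds, tw(G) = 3.

Treewidth 3.
One such decomposition:
Bags: B1 = {a, c, e, f}  B2 = {c, d, e, f}  B3 = {b, c, e, f}
Tree: B1–B2, B2–B3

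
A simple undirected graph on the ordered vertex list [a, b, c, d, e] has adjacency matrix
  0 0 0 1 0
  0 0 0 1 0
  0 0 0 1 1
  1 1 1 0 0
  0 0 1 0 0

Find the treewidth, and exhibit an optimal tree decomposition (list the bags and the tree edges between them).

Every bag has size at most 2, so the width is 2 − 1 = 1 and tw(G) ≤ 1. G has an edge, so its treewidth is at least 1. Combining the bounds, tw(G) = 1.

Treewidth 1.
One such decomposition:
Bags: B1 = {c, d}  B2 = {a, d}  B3 = {b, d}  B4 = {c, e}
Tree: B1–B2, B2–B3, B1–B4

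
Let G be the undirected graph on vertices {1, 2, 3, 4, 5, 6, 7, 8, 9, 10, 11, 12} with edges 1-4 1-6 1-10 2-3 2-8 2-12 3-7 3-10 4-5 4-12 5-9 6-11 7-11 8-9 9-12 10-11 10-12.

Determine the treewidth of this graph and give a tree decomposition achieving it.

Each bag holds 4 vertices, so the decomposition has width 3, which upper-bounds the treewidth. For the lower bound: the 4 vertex sets {6,7,11}, {1}, {10}, {2,3,4,12} are disjoint, each induces a connected subgraph, and every pair is joined by at least one edge of G. Contracting each set to a single vertex therefore yields K_{4} as a minor, and since treewidth is minor-monotone, tw(G) ≥ tw(K_{4}) = 3. Therefore the treewidth is 3.

Treewidth 3.
One such decomposition:
Bags: B1 = {1, 6, 7, 11}  B2 = {1, 7, 10, 11}  B3 = {1, 3, 7, 10}  B4 = {1, 3, 4, 10}  B5 = {3, 4, 10, 12}  B6 = {2, 3, 4, 12}  B7 = {2, 4, 5, 12}  B8 = {2, 5, 9, 12}  B9 = {2, 5, 8, 9}
Tree: B1–B2, B2–B3, B3–B4, B4–B5, B5–B6, B6–B7, B7–B8, B8–B9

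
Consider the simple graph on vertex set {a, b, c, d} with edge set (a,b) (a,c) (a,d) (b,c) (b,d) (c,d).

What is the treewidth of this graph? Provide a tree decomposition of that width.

Treewidth 3.
One optimal decomposition is:
Bags: B1 = {a, b, c, d}
Tree: (single bag)

A single bag containing all 4 vertices is trivially a valid decomposition of width 3. For the lower bound, the 4 vertices {a, b, c, d} are pairwise adjacent, and any tree decomposition puts a clique entirely inside one bag — forcing width ≥ 3. Hence tw(G) = 3 exactly.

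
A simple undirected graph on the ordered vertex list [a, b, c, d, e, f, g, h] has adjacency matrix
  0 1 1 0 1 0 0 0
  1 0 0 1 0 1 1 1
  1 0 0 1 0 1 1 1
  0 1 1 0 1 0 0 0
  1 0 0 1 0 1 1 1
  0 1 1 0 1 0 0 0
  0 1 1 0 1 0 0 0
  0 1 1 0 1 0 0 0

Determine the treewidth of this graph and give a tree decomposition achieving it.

Treewidth 3.
One optimal decomposition is:
Bags: B1 = {b, c, e, f}  B2 = {b, c, e, g}  B3 = {a, b, c, e}  B4 = {b, c, e, h}  B5 = {b, c, d, e}
Tree: B1–B2, B2–B3, B3–B4, B4–B5

The largest bag has 4 vertices, giving width 3; this decomposition certifies tw(G) ≤ 3. For the lower bound: the 4 vertex sets {b,f}, {c,g}, {e}, {a} are disjoint, each induces a connected subgraph, and every pair is joined by at least one edge of G. Contracting each set to a single vertex therefore yields K_{4} as a minor, and since treewidth is minor-monotone, tw(G) ≥ tw(K_{4}) = 3. Hence tw(G) = 3 exactly.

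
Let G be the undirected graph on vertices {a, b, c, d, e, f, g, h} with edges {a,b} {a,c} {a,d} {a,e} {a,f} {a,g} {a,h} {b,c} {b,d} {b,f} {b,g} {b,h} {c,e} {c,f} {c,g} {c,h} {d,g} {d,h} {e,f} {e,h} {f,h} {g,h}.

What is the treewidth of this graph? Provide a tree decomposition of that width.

Treewidth 4.
One optimal decomposition is:
Bags: B1 = {a, b, c, g, h}  B2 = {a, b, d, g, h}  B3 = {a, b, c, f, h}  B4 = {a, c, e, f, h}
Tree: B1–B2, B1–B3, B3–B4

The largest bag has 5 vertices, giving width 4; this decomposition certifies tw(G) ≤ 4. Conversely, {a, c, e, f, h} is a clique of size 5, and the vertices of any clique must share a bag in every tree decomposition; so some bag has ≥ 5 vertices and tw(G) ≥ 4. Combining the bounds, tw(G) = 4.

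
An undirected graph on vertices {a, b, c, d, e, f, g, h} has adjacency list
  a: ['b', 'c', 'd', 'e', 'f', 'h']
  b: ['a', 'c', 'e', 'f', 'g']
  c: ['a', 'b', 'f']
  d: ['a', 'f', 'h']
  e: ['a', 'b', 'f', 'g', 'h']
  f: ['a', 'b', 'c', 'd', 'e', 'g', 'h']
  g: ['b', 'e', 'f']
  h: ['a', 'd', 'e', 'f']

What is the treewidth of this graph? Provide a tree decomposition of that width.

Every bag has size at most 4, so the width is 4 − 1 = 3 and tw(G) ≤ 3. On the other hand G contains the 4-clique {b, e, f, g}. A clique must lie in a single bag of any decomposition, so no decomposition can have width below 3. Hence tw(G) = 3 exactly.

Treewidth 3.
Bags: B1 = {a, b, e, f}  B2 = {a, e, f, h}  B3 = {a, b, c, f}  B4 = {b, e, f, g}  B5 = {a, d, f, h}
Tree: B1–B2, B1–B3, B1–B4, B2–B5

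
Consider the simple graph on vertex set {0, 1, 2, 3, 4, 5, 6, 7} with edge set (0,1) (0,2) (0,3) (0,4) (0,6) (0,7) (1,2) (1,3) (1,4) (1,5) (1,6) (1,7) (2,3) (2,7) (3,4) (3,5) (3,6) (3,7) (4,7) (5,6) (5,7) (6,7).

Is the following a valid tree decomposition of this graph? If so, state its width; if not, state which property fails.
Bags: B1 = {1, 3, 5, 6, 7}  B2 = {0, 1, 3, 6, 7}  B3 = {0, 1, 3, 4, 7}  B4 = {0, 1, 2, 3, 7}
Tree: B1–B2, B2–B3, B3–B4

Yes; width 4.

Every vertex of G appears in some bag (union = {0, 1, 2, 3, 4, 5, 6, 7}); every edge is covered by a bag; and for each vertex v the set of bags containing v is connected in the bag tree. The decomposition is therefore valid. The largest bag has 5 vertices, so the width is 4.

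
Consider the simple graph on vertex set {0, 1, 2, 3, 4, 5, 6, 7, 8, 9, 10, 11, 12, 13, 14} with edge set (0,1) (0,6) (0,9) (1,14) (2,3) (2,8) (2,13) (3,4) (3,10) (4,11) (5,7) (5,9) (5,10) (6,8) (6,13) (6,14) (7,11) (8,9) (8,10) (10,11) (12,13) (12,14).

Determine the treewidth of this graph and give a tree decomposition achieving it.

Each bag holds 4 vertices, so the decomposition has width 3, which upper-bounds the treewidth. For the lower bound: the 4 vertex sets {1,12,14}, {0}, {6}, {2,8,9,13} are disjoint, each induces a connected subgraph, and every pair is joined by at least one edge of G. Contracting each set to a single vertex therefore yields K_{4} as a minor, and since treewidth is minor-monotone, tw(G) ≥ tw(K_{4}) = 3. Combining the bounds, tw(G) = 3.

Treewidth 3.
Bags: B1 = {0, 1, 12, 14}  B2 = {0, 6, 12, 14}  B3 = {0, 6, 12, 13}  B4 = {0, 6, 9, 13}  B5 = {6, 8, 9, 13}  B6 = {2, 8, 9, 13}  B7 = {2, 5, 8, 9}  B8 = {2, 5, 8, 10}  B9 = {2, 3, 5, 10}  B10 = {3, 5, 7, 10}  B11 = {3, 7, 10, 11}  B12 = {3, 4, 7, 11}
Tree: B1–B2, B2–B3, B3–B4, B4–B5, B5–B6, B6–B7, B7–B8, B8–B9, B9–B10, B10–B11, B11–B12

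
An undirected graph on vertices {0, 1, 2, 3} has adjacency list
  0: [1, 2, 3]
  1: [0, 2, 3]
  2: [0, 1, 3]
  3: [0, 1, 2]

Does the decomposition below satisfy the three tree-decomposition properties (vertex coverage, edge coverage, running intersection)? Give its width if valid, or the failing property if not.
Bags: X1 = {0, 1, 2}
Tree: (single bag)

A tree decomposition must satisfy three properties: every vertex lies in some bag; for every edge, both endpoints lie together in some bag; and for every vertex, the bags containing it form a connected subtree. Here vertex 3 appears in no bag, so the decomposition is invalid.

No — vertex 3 appears in no bag.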